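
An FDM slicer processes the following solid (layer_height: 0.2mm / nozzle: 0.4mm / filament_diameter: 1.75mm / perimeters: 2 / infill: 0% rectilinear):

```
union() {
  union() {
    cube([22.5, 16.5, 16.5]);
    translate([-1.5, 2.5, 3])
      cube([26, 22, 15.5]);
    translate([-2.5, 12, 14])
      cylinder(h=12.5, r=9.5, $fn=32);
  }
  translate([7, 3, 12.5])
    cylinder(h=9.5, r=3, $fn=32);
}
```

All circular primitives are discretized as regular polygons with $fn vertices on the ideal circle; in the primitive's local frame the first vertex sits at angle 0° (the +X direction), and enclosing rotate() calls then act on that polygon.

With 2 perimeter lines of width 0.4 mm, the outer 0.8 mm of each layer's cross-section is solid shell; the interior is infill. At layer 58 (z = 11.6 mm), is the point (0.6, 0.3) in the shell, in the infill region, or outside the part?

shell

At z = 11.6 mm: the cube is present — its section is the full 22.5×16.5 rectangle; the cube at (-1.5, 2.5) (footprint 26×22) is included at this height; the cylinder at (-2.5, 12) is not intersected at this z (z outside [14, 26.5]); Taking the union: the regions partially overlap (shared area 315.00 mm²), so overlapping operands fuse into one piece — 1 connected region; the cylinder at (7, 3) is absent (z outside [12.5, 22]); Merging all regions: only the result so far is present, so the union is just that shape — 1 connected region. Overall, the cross-section is a single solid region. The nearest boundary edge runs (22.50, 0.00)→(0.00, 0.00); distance from the point to it = 0.30 mm. The point is inside the cross-section, 0.30 mm from the nearest boundary — within the 0.8 mm shell band (2 × 0.4).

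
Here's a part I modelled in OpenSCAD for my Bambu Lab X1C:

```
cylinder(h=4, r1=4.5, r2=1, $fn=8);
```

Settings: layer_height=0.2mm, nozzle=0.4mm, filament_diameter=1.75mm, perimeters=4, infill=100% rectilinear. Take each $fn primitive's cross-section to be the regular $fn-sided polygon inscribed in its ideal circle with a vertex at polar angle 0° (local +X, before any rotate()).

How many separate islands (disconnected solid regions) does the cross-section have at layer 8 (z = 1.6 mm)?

1

At z = 1.6 mm: the cone: at t=0.400 of its height the radius interpolates to r₁+(r₂−r₁)t = 3.100, giving a regular 8-gon of that circumradius. Overall, the cross-section is a single solid region. Island count = 1.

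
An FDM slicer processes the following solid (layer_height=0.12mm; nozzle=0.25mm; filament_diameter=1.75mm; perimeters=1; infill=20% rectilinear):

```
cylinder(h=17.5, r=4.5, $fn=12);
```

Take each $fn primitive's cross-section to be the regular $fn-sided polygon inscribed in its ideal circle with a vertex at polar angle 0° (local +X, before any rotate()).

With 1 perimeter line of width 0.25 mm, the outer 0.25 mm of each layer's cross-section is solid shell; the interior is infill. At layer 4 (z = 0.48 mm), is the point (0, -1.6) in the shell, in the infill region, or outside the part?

At z = 0.48 mm: the cylinder: section is a regular 12-gon, circumradius r=4.5. Overall, the cross-section is a single solid region. The nearest boundary edge runs (-2.25, -3.90)→(-0.00, -4.50); distance from the point to it = 2.80 mm. The point is inside the cross-section and 2.80 mm from the nearest boundary — more than the 0.25 mm shell width (1 × 0.25), so it's in the infill interior.

infill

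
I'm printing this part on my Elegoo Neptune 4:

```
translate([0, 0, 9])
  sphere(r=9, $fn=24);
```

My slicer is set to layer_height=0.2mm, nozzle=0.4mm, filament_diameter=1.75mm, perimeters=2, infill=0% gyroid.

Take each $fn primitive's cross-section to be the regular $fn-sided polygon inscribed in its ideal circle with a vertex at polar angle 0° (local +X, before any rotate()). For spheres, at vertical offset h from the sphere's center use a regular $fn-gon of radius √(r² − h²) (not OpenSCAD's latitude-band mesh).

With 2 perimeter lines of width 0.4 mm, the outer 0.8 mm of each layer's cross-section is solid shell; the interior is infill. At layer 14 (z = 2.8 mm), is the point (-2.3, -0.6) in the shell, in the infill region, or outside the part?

At z = 2.8 mm: the r=9 sphere slices to a regular 24-gon of circumradius 6.524 (√(r²−h²) with h=6.2 from center). Overall, the cross-section is a single solid region. The nearest boundary edge runs (-6.52, 0.00)→(-6.30, -1.69); distance from the point to it = 4.11 mm. The point is inside the cross-section and 4.11 mm from the nearest boundary — more than the 0.8 mm shell width (2 × 0.4), so it's in the infill interior.

infill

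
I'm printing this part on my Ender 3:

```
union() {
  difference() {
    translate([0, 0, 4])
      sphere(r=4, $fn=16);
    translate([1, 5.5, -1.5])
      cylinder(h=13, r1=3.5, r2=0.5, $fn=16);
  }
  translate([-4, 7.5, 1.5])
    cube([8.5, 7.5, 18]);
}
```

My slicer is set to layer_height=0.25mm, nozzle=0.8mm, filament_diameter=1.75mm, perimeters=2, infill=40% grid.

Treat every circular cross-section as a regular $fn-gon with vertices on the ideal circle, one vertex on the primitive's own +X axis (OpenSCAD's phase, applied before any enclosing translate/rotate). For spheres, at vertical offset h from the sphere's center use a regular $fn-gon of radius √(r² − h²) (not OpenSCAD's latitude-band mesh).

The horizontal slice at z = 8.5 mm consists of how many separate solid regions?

At z = 8.5 mm: the sphere is not intersected at this z (|z−center|=4.500 > r=4); the cone at (1, 5.5) (r1=3.5→r2=0.5) has section circumradius 1.192 here — a regular 16-gon; Taking the first minus the rest: the first operand is absent here, so nothing remains; the 8.5×7.5 cube at (-4, 7.5) contributes its full rectangle; Taking the union: only the 8.5×7.5 cube at (-4, 7.5) is present, so the union is just that shape — 1 connected region. The result has 1 disconnected region.

1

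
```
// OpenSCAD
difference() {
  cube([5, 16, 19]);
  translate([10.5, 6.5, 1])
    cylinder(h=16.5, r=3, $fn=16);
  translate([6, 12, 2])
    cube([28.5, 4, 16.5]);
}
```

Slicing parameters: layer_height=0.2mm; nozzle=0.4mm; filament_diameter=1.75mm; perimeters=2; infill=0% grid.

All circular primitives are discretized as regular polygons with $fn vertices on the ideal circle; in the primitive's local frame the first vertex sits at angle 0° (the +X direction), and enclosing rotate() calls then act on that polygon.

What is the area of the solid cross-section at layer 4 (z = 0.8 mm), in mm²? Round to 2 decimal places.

At z = 0.8 mm: the cube (footprint 5×16) is included at this height (area 80.00 mm²); the cylinder at (10.5, 6.5) is absent (z outside [1, 17.5]); the cube at (6, 12) does not reach this height (z outside [2, 18.5]); After the difference (first − rest): none of the subtracted shapes is present at this height, so the 5×16 cube is unchanged — area = 80.00 mm². Overall, the cross-section is a single solid region. Net area = 80.00 mm².

80.00 mm²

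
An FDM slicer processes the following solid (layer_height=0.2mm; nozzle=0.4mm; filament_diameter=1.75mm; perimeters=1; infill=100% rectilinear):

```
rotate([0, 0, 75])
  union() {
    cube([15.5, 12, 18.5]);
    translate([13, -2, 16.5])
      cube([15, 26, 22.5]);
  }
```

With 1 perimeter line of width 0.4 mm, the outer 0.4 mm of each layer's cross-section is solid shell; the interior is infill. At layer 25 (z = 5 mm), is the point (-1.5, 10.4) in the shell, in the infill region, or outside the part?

At z = 5 mm: the cube is present — its section is the full 15.5×12 rectangle; the cube at (13, -2) is not intersected at this z (z outside [16.5, 39]); Taking the union: only the 15.5×12 cube is present, so the union is just that shape — 1 connected region; (rotated 75° about Z; rotation is an isometry so areas/perimeters/island counts are preserved). Overall, the cross-section is a single solid region. Undo the 75° rotation: the query point maps to (9.657, 4.141) in the un-rotated model frame. The nearest boundary edge runs (0.00, 0.00)→(15.50, 0.00); distance from the point to it = 4.14 mm. The point is inside the cross-section and 4.14 mm from the nearest boundary — more than the 0.4 mm shell width (1 × 0.4), so it's in the infill interior.

infill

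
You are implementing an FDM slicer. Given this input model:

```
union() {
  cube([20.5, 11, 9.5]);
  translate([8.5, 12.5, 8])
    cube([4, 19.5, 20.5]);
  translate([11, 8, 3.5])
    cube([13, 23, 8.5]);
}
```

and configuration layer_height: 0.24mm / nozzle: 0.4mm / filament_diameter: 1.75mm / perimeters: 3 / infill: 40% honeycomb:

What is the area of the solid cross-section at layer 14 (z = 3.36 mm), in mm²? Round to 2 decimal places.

At z = 3.36 mm: the cube (footprint 20.5×11) is included at this height (area 225.50 mm²); the cube at (8.5, 12.5) is not intersected at this z (z outside [8, 28.5]); the cube at (11, 8) does not reach this height (z outside [3.5, 12]); Combining (union): only the 20.5×11 cube is present, so the union is just that shape — area = 225.50 mm². Overall, the cross-section is a single solid region. Net area = 225.50 mm².

225.50 mm²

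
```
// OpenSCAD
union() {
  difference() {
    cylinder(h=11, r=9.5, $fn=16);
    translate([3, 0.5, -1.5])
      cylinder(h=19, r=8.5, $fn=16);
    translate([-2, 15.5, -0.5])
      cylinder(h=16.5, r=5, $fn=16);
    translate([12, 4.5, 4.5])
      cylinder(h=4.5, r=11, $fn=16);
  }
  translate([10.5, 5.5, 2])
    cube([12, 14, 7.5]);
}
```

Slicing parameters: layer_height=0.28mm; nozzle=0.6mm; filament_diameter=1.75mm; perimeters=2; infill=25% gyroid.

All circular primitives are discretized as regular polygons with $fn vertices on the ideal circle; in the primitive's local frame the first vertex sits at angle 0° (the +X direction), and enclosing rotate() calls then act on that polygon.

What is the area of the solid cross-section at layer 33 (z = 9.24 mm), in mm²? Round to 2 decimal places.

252.22 mm²

At z = 9.24 mm: the r=9.5 cylinder contributes a regular 16-gon of circumradius 9.5 (area = (16/2)·9.500²·sin(360°/16) = 276.30 mm²); the cylinder at (3, 0.5): section is a regular 16-gon, circumradius r=8.5 (area = (16/2)·8.500²·sin(360°/16) = 221.19 mm²); the r=5 cylinder at (-2, 15.5) gives a regular 16-gon of circumradius 5 (constant along its height) (area = (16/2)·5.000²·sin(360°/16) = 76.54 mm²); the cylinder at (12, 4.5) does not reach this height (z outside [4.5, 9]); Taking the first minus the rest: starting from the r=9.5 cylinder (276.30 mm²), the r=8.5 cylinder at (3, 0.5) partially overlaps it — only the 192.08 mm² overlap (of its 221.19 mm²) is removed, clipping the outline; the r=5 cylinder at (-2, 15.5) misses the remaining region (no effect) — area = 84.22 mm²; the cube at (10.5, 5.5) (footprint 12×14) is included at this height (area 168.00 mm²); Taking the union: the 2 present regions are separate (no shared area or edge), so areas and boundary lengths simply add and each stays a separate island — area = 252.22 mm². Overall, the cross-section has 2 separate islands. Net area = 252.22 mm².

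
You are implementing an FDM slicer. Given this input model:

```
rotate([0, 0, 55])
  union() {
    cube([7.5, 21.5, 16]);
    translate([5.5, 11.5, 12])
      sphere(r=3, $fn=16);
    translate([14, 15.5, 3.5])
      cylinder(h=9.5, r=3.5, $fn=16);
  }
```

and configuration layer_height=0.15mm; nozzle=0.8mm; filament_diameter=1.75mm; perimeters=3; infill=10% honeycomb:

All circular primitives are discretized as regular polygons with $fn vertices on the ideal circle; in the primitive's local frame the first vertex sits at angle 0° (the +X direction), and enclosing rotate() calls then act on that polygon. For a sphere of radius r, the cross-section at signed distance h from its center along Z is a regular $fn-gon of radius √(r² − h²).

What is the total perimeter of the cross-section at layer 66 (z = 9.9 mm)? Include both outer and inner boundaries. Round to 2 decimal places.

79.88 mm

At z = 9.9 mm: the cube (footprint 7.5×21.5) is included at this height (perimeter 58.00 mm); the sphere at (5.5, 11.5): section is a regular 16-gon, circumradius = √(r²−h²) = √(3²−2.1²) = 2.142 (perimeter = 2·16·2.142·sin(180°/16) = 13.37 mm); the r=3.5 cylinder at (14, 15.5) contributes a regular 16-gon of circumradius 3.5 (perimeter = 2·16·3.500·sin(180°/16) = 21.85 mm); Taking the union: the regions partially overlap (shared area 13.95 mm²), so the edge portions inside another operand are dropped and the merged outline is re-measured after clipping — boundary = 79.88 mm; (rotated 55° about Z; rotation is an isometry so areas/perimeters/island counts are preserved). Overall, the cross-section has 2 separate islands. Total boundary length (outer) = 79.88 mm.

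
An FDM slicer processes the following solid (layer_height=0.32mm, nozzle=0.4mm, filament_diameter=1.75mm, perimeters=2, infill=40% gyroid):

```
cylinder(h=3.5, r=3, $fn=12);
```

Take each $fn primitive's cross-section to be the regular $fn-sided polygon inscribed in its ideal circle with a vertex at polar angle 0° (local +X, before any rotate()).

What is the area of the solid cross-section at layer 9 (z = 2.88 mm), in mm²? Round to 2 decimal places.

At z = 2.88 mm: the r=3 cylinder gives a regular 12-gon of circumradius 3 (constant along its height) (area = (12/2)·3.000²·sin(360°/12) = 27.00 mm²). Overall, the cross-section is a single solid region. Net area = 27.00 mm².

27.00 mm²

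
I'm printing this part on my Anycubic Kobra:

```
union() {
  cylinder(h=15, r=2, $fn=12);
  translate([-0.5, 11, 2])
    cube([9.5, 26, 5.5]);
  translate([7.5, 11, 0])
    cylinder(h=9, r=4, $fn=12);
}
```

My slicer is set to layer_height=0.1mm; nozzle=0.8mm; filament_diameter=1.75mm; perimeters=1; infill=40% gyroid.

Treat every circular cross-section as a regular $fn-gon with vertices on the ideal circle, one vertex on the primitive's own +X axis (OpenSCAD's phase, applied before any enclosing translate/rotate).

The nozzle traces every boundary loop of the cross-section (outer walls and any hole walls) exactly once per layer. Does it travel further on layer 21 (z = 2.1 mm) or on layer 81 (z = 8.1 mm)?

layer 21 (z = 2.1 mm)

Layer 21 (z = 2.1): the r=2 cylinder gives a regular 12-gon of circumradius 2 (constant along its height) (perimeter = 2·12·2.000·sin(180°/12) = 12.42 mm); the cube at (-0.5, 11) (footprint 9.5×26) is included at this height (perimeter 71.00 mm); the r=4 cylinder at (7.5, 11) gives a regular 12-gon of circumradius 4 (constant along its height) (perimeter = 2·12·4.000·sin(180°/12) = 24.85 mm); Combining (union): the regions partially overlap (shared area 17.70 mm²), so the edge portions inside another operand are dropped and the merged outline is re-measured after clipping — boundary = 91.41 mm. So its perimeter = 91.41 mm. Layer 81 (z = 8.1): the cylinder: section is a regular 12-gon, circumradius r=2 (perimeter = 2·12·2.000·sin(180°/12) = 12.42 mm); the cube at (-0.5, 11) is not intersected at this z (z outside [2, 7.5]); the cylinder at (7.5, 11): section is a regular 12-gon, circumradius r=4 (perimeter = 2·12·4.000·sin(180°/12) = 24.85 mm); Combining (union): the 2 present regions are separate (no shared area or edge), so areas and boundary lengths simply add and each stays a separate island — boundary = 37.27 mm. So its perimeter = 37.27 mm. Layer 21 is larger (91.41 vs 37.27 mm).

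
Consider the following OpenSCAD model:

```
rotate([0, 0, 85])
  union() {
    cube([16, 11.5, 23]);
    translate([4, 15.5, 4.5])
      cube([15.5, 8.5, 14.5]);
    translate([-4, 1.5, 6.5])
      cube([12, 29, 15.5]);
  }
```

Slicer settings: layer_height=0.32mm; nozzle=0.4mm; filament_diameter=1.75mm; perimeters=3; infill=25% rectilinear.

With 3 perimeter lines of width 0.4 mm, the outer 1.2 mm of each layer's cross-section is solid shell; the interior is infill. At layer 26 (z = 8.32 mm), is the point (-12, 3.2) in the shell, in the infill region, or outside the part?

At z = 8.32 mm: the cube (footprint 16×11.5) is included at this height; the 15.5×8.5 cube at (4, 15.5) contributes its full rectangle; the cube at (-4, 1.5) (footprint 12×29) is included at this height; Taking the union: the regions partially overlap (shared area 114.00 mm²), so overlapping operands fuse into one piece — 1 connected region; (whole slice rotated 85° about Z — lengths, areas and connectivity unchanged). Overall, the cross-section is a single solid region. Undo the 85° rotation: the query point maps to (2.142, 12.233) in the un-rotated model frame. The nearest boundary edge runs (8.00, 15.50)→(8.00, 11.50); distance from the point to it = 5.86 mm. The point is inside the cross-section and 5.86 mm from the nearest boundary — more than the 1.2 mm shell width (3 × 0.4), so it's in the infill interior.

infill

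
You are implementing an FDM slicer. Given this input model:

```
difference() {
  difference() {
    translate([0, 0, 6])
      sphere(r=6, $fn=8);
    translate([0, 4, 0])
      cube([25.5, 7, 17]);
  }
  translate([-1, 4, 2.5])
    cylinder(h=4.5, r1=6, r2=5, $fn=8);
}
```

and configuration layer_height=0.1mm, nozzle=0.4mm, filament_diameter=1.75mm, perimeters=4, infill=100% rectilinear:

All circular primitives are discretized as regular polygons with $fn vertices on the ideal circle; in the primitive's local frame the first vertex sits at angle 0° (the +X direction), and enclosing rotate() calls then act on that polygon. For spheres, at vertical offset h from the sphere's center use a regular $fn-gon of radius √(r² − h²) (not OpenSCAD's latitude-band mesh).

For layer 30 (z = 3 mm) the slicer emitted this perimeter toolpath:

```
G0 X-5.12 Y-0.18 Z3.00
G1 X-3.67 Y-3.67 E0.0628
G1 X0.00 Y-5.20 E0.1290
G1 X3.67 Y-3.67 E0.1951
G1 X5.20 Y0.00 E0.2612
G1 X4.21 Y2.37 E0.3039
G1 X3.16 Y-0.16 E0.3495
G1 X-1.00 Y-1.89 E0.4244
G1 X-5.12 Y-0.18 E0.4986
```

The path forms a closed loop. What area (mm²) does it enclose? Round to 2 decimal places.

Apply the shoelace formula to the sequence of (X, Y) vertices; enclosed area = 31.96 mm².

31.96 mm²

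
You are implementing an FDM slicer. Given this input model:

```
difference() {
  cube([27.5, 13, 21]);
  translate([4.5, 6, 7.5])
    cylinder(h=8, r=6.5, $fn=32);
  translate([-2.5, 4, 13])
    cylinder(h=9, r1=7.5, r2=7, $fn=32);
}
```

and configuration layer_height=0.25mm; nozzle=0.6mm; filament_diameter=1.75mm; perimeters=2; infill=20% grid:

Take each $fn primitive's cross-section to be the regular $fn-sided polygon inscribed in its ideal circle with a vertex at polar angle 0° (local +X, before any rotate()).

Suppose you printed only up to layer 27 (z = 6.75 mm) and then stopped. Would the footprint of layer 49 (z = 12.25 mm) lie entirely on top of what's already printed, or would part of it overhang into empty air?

Compare the two slices. At z = 6.75: the cube is present — its section is the full 27.5×13 rectangle (area 357.50 mm²); the cylinder at (4.5, 6) is absent (z outside [7.5, 15.5]); the cone at (-2.5, 4) is not intersected at this z (z outside [13, 22]); After the difference (first − rest): none of the subtracted shapes is present at this height, so the 27.5×13 cube is unchanged — area = 357.50 mm². At z = 12.25: the 27.5×13 cube contributes its full rectangle (area 357.50 mm²); the cylinder at (4.5, 6): section is a regular 32-gon, circumradius r=6.5 (area = (32/2)·6.500²·sin(360°/32) = 131.88 mm²); the cone at (-2.5, 4) is not intersected at this z (z outside [13, 22]); Taking the first minus the rest: starting from the 27.5×13 cube (357.50 mm²), the r=6.5 cylinder at (4.5, 6) partially overlaps it — only the 117.57 mm² overlap (of its 131.88 mm²) is removed, clipping the outline — area = 239.93 mm². Checking containment: the cross-section at z = 12.25 is a subset of the cross-section at z = 6.75.

entirely on top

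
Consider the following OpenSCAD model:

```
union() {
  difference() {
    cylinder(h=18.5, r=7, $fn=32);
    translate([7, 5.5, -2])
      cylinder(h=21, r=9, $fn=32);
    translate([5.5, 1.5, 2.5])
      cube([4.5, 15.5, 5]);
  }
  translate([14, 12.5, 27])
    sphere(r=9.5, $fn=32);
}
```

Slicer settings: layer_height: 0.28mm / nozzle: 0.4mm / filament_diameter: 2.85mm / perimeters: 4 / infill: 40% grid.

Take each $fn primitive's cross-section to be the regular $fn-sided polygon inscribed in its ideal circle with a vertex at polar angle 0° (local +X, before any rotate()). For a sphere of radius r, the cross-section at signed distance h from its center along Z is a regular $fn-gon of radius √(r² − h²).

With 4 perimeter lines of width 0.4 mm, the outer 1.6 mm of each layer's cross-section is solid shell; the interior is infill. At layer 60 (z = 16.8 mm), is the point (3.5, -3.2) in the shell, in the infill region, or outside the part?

shell

At z = 16.8 mm: the r=7 cylinder gives a regular 32-gon of circumradius 7 (constant along its height); the r=9 cylinder at (7, 5.5) contributes a regular 32-gon of circumradius 9; the cube at (5.5, 1.5) is not intersected at this z (z outside [2.5, 7.5]); After the difference (first − rest): starting from the r=7 cylinder, the r=9 cylinder at (7, 5.5) partially overlaps it — only the 64.54 mm² overlap (of its 252.84 mm²) is removed, clipping the outline — 1 connected region; the sphere at (14, 12.5) does not reach this height (|z−center|=10.200 > r=9.5); Merging all regions: only the result so far is present, so the union is just that shape — 1 connected region. Overall, the cross-section is a single solid region. The nearest boundary edge runs (3.56, -2.81)→(5.24, -3.33); distance from the point to it = 0.38 mm. The point is inside the cross-section, 0.38 mm from the nearest boundary — within the 1.6 mm shell band (4 × 0.4).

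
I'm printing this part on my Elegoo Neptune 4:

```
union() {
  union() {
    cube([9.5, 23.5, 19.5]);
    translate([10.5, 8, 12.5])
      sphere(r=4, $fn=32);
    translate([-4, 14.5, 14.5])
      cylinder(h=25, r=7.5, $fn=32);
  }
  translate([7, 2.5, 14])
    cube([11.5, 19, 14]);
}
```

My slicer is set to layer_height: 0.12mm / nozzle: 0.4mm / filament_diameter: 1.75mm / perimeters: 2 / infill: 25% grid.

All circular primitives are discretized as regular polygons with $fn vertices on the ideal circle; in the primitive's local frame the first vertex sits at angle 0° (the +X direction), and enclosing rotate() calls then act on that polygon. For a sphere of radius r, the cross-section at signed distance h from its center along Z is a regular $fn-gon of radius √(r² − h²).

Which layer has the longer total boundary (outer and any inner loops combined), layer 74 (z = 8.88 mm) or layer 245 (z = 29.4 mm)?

layer 74 (z = 8.88 mm)

Layer 74 (z = 8.88): the cube (footprint 9.5×23.5) is included at this height (perimeter 66.00 mm); the r=4 sphere at (10.5, 8) contributes a regular 32-gon of circumradius √(4²−3.62²) = 1.702 (perimeter = 2·32·1.702·sin(180°/32) = 10.67 mm); the cylinder at (-4, 14.5) does not reach this height (z outside [14.5, 39.5]); Taking the union: the regions partially overlap (shared area 1.33 mm²), so the edge portions inside another operand are dropped and the merged outline is re-measured after clipping — boundary = 70.74 mm; the cube at (7, 2.5) is absent (z outside [14, 28]); Merging all regions: only that combined region is present, so the union is just that shape — boundary = 70.74 mm. So its perimeter = 70.74 mm. Layer 245 (z = 29.4): the cube is not intersected at this z (z outside [0, 19.5]); the sphere at (10.5, 8) is absent (|z−center|=16.900 > r=4); the r=7.5 cylinder at (-4, 14.5) contributes a regular 32-gon of circumradius 7.5 (perimeter = 2·32·7.500·sin(180°/32) = 47.05 mm); Taking the union: only the r=7.5 cylinder at (-4, 14.5) is present, so the union is just that shape — boundary = 47.05 mm; the cube at (7, 2.5) does not reach this height (z outside [14, 28]); Taking the union: only that combined region is present, so the union is just that shape — boundary = 47.05 mm. So its perimeter = 47.05 mm. Layer 74 is larger (70.74 vs 47.05 mm).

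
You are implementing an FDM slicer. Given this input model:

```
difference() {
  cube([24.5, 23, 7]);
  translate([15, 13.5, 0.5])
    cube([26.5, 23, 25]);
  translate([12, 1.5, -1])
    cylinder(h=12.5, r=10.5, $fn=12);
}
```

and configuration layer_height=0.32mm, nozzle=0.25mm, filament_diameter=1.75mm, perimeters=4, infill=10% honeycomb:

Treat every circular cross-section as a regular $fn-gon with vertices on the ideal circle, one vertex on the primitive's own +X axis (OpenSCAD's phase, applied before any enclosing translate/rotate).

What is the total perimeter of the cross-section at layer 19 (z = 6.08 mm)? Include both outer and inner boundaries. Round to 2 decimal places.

At z = 6.08 mm: the 24.5×23 cube contributes its full rectangle (perimeter 95.00 mm); the cube at (15, 13.5) (footprint 26.5×23) is included at this height (perimeter 99.00 mm); the cylinder at (12, 1.5): section is a regular 12-gon, circumradius r=10.5 (perimeter = 2·12·10.500·sin(180°/12) = 65.22 mm); Taking the first minus the rest: starting from the 24.5×23 cube, the 26.5×23 cube at (15, 13.5) partially overlaps it — only the 90.25 mm² overlap (of its 609.50 mm²) is removed, clipping the outline; the r=10.5 cylinder at (12, 1.5) partially overlaps it — only the 196.27 mm² overlap (of its 330.75 mm²) is removed, clipping the outline — boundary = 110.52 mm. Overall, the cross-section is a single solid region. Total boundary length (outer) = 110.52 mm.

110.52 mm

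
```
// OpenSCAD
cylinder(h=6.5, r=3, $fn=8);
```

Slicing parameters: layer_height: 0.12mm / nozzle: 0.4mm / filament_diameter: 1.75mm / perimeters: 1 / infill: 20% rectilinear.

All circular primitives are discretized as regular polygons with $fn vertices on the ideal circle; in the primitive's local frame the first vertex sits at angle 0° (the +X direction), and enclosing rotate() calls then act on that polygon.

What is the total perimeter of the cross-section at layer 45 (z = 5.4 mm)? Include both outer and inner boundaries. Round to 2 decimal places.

At z = 5.4 mm: the r=3 cylinder gives a regular 8-gon of circumradius 3 (constant along its height) (perimeter = 2·8·3.000·sin(180°/8) = 18.37 mm). Overall, the cross-section is a single solid region. Total boundary length (outer) = 18.37 mm.

18.37 mm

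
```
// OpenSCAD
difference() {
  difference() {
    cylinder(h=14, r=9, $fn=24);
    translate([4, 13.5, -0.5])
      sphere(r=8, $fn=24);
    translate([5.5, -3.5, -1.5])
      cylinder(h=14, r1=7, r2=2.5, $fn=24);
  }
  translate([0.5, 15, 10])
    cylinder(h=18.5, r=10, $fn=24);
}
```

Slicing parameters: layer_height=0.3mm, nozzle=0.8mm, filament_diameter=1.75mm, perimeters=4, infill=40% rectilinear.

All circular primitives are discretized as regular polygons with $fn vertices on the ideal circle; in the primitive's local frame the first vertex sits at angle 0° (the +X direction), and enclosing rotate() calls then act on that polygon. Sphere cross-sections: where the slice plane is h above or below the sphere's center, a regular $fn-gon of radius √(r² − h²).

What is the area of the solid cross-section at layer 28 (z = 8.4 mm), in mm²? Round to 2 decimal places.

213.02 mm²

At z = 8.4 mm: the cylinder: section is a regular 24-gon, circumradius r=9 (area = (24/2)·9.000²·sin(360°/24) = 251.57 mm²); the sphere at (4, 13.5) is not intersected at this z (|z−center|=8.900 > r=8); the cone at (5.5, -3.5) contributes a regular 24-gon of circumradius 3.818 (interpolated between r1=7 and r2=2.5 at t=0.707) (area = (24/2)·3.818²·sin(360°/24) = 45.27 mm²); Taking the first minus the rest: starting from the r=9 cylinder (251.57 mm²), the cone at (5.5, -3.5) partially overlaps it — only the 38.56 mm² overlap (of its 45.27 mm²) is removed, clipping the outline — area = 213.02 mm²; the cylinder at (0.5, 15) is absent (z outside [10, 28.5]); Taking the first minus the rest: none of the subtracted shapes is present at this height, so the result so far is unchanged — area = 213.02 mm². Overall, the cross-section is a single solid region. Net area = 213.02 mm².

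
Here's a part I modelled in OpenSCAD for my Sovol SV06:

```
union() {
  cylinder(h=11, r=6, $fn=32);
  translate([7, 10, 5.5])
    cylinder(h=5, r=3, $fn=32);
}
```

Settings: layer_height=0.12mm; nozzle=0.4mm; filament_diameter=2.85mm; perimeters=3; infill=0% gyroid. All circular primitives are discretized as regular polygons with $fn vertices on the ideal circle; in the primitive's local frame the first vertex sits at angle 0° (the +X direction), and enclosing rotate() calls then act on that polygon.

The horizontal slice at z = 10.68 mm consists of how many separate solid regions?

1

At z = 10.68 mm: the r=6 cylinder gives a regular 32-gon of circumradius 6 (constant along its height); the cylinder at (7, 10) is absent (z outside [5.5, 10.5]); Combining (union): only the r=6 cylinder is present, so the union is just that shape — 1 connected region. The result has 1 disconnected region.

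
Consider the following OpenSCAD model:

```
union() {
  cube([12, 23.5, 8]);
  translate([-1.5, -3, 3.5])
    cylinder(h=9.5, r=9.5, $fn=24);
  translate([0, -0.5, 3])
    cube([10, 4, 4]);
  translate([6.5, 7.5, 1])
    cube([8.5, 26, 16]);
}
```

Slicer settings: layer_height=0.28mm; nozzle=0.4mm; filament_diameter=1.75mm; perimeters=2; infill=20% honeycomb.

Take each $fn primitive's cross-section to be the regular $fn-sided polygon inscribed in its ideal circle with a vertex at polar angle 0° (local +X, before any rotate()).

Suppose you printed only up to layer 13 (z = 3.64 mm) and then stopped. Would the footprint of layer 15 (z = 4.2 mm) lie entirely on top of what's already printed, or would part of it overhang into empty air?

entirely on top

Compare the two slices. At z = 3.64: the cube (footprint 12×23.5) is included at this height (area 282.00 mm²); the r=9.5 cylinder at (-1.5, -3) gives a regular 24-gon of circumradius 9.5 (constant along its height) (area = (24/2)·9.500²·sin(360°/24) = 280.30 mm²); the cube at (0, -0.5) (footprint 10×4) is included at this height (area 40.00 mm²); the cube at (6.5, 7.5) is present — its section is the full 8.5×26 rectangle (area 221.00 mm²); Combining (union): the regions partially overlap — summed areas 823.30 mm² minus the doubly-counted overlap 159.39 mm² gives 663.92 mm² — area = 663.92 mm². At z = 4.2: the cube is present — its section is the full 12×23.5 rectangle (area 282.00 mm²); the r=9.5 cylinder at (-1.5, -3) contributes a regular 24-gon of circumradius 9.5 (area = (24/2)·9.500²·sin(360°/24) = 280.30 mm²); the cube at (0, -0.5) (footprint 10×4) is included at this height (area 40.00 mm²); the 8.5×26 cube at (6.5, 7.5) contributes its full rectangle (area 221.00 mm²); Combining (union): the regions partially overlap — summed areas 823.30 mm² minus the doubly-counted overlap 159.39 mm² gives 663.92 mm² — area = 663.92 mm². Checking containment: the cross-section at z = 4.2 is a subset of the cross-section at z = 3.64.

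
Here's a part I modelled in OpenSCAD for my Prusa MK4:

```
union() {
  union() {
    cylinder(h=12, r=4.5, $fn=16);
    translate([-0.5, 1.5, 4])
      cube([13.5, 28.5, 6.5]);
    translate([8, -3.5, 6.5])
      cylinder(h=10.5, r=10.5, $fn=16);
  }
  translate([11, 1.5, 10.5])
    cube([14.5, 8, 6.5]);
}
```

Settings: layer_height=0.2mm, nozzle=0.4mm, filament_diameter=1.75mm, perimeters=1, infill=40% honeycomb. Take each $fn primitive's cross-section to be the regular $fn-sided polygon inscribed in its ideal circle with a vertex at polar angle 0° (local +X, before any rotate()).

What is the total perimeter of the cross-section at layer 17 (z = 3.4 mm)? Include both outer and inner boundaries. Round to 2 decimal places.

28.09 mm

At z = 3.4 mm: the r=4.5 cylinder contributes a regular 16-gon of circumradius 4.5 (perimeter = 2·16·4.500·sin(180°/16) = 28.09 mm); the cube at (-0.5, 1.5) is not intersected at this z (z outside [4, 10.5]); the cylinder at (8, -3.5) does not reach this height (z outside [6.5, 17]); Merging all regions: only the r=4.5 cylinder is present, so the union is just that shape — boundary = 28.09 mm; the cube at (11, 1.5) is not intersected at this z (z outside [10.5, 17]); Taking the union: only the result so far is present, so the union is just that shape — boundary = 28.09 mm. Overall, the cross-section is a single solid region. Total boundary length (outer) = 28.09 mm.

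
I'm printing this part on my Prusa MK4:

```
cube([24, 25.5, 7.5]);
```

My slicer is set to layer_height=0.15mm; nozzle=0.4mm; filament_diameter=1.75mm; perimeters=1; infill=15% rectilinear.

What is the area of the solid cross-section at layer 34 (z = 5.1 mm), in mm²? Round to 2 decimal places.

At z = 5.1 mm: the cube is present — its section is the full 24×25.5 rectangle (area 612.00 mm²). Overall, the cross-section is a single solid region. Net area = 612.00 mm².

612.00 mm²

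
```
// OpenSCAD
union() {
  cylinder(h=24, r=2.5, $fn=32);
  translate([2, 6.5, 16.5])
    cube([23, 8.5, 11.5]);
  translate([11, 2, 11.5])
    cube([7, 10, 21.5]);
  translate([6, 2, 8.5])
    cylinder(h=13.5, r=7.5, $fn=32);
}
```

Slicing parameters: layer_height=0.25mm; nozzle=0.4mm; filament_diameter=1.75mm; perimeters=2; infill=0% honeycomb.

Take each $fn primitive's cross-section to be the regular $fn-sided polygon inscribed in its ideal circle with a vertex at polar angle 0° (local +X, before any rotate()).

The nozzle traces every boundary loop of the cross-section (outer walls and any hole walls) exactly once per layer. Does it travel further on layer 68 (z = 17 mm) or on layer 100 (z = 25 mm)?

layer 68 (z = 17 mm)

Layer 68 (z = 17): the r=2.5 cylinder contributes a regular 32-gon of circumradius 2.5 (perimeter = 2·32·2.500·sin(180°/32) = 15.68 mm); the 23×8.5 cube at (2, 6.5) contributes its full rectangle (perimeter 63.00 mm); the 7×10 cube at (11, 2) contributes its full rectangle (perimeter 34.00 mm); the cylinder at (6, 2): section is a regular 32-gon, circumradius r=7.5 (perimeter = 2·32·7.500·sin(180°/32) = 47.05 mm); Merging all regions: the regions partially overlap (shared area 85.04 mm²), so the edge portions inside another operand are dropped and the merged outline is re-measured after clipping — boundary = 86.68 mm. So its perimeter = 86.68 mm. Layer 100 (z = 25): the cylinder is not intersected at this z (z outside [0, 24]); the 23×8.5 cube at (2, 6.5) contributes its full rectangle (perimeter 63.00 mm); the 7×10 cube at (11, 2) contributes its full rectangle (perimeter 34.00 mm); the cylinder at (6, 2) is not intersected at this z (z outside [8.5, 22]); Merging all regions: the regions partially overlap (shared area 38.50 mm²), so the edge portions inside another operand are dropped and the merged outline is re-measured after clipping — boundary = 72.00 mm. So its perimeter = 72.00 mm. Layer 68 is larger (86.68 vs 72.00 mm).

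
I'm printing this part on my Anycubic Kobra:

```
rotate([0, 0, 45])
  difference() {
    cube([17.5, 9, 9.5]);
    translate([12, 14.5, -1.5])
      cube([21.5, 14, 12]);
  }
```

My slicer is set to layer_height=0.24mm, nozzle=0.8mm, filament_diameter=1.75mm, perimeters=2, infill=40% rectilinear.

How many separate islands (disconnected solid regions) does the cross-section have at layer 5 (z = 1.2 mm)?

1

At z = 1.2 mm: the cube is present — its section is the full 17.5×9 rectangle; the cube at (12, 14.5) is present — its section is the full 21.5×14 rectangle; Subtracting the remaining from the first: starting from the 17.5×9 cube, the 21.5×14 cube at (12, 14.5) misses the remaining region (no effect) — 1 connected region; (rotated 45° about Z; rotation is an isometry so areas/perimeters/island counts are preserved). Overall, the cross-section is a single solid region. Island count = 1.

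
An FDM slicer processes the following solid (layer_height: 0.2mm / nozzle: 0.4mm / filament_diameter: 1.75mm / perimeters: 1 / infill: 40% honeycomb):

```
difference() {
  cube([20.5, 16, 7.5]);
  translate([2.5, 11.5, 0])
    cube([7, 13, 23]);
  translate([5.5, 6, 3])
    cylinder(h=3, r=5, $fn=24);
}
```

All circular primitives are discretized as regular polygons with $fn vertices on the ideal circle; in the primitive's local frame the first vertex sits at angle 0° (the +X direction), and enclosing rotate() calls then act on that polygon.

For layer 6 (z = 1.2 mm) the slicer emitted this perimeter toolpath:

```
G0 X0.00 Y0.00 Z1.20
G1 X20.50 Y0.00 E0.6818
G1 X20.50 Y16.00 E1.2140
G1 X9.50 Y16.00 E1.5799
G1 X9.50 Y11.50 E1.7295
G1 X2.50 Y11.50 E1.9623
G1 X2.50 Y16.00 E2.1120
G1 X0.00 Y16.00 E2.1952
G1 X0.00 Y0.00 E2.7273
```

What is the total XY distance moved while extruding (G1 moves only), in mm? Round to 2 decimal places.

Sum the Euclidean lengths of each G1 segment: total = 82.00 mm.

82.00 mm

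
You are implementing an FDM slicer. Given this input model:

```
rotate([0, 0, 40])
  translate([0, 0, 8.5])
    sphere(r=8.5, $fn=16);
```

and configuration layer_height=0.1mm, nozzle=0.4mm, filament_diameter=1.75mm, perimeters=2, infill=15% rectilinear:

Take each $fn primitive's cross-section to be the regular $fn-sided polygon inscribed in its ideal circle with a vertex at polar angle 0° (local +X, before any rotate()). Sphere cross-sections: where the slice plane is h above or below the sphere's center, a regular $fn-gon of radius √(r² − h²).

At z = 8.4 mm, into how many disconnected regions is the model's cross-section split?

At z = 8.4 mm: the r=8.5 sphere slices to a regular 16-gon of circumradius 8.499 (√(r²−h²) with h=0.1 from center); (whole slice rotated 40° about Z — lengths, areas and connectivity unchanged). The result has 1 disconnected region.

1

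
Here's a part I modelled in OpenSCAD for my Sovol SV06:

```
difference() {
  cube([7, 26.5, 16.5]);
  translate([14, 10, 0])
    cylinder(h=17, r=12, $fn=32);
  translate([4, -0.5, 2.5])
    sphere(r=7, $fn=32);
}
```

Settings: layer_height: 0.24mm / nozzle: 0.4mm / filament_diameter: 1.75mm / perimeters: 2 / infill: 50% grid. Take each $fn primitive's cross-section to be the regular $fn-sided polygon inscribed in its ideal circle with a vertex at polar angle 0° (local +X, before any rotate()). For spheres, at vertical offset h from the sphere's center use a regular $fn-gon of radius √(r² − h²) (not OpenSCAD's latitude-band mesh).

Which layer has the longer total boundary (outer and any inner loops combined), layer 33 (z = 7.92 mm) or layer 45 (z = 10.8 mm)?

layer 45 (z = 10.8 mm)

Layer 33 (z = 7.92): the 7×26.5 cube contributes its full rectangle (perimeter 67.00 mm); the r=12 cylinder at (14, 10) gives a regular 32-gon of circumradius 12 (constant along its height) (perimeter = 2·32·12.000·sin(180°/32) = 75.28 mm); the sphere at (4, -0.5): section is a regular 32-gon, circumradius = √(r²−h²) = √(7²−5.42²) = 4.430 (perimeter = 2·32·4.430·sin(180°/32) = 27.79 mm); Taking the first minus the rest: starting from the 7×26.5 cube, the r=12 cylinder at (14, 10) partially overlaps it — only the 67.39 mm² overlap (of its 449.49 mm²) is removed, clipping the outline; the r=7 sphere at (4, -0.5) partially overlaps it — only the 17.75 mm² overlap (of its 61.25 mm²) is removed, clipping the outline — boundary = 61.40 mm. So its perimeter = 61.40 mm. Layer 45 (z = 10.8): the 7×26.5 cube contributes its full rectangle (perimeter 67.00 mm); the cylinder at (14, 10): section is a regular 32-gon, circumradius r=12 (perimeter = 2·32·12.000·sin(180°/32) = 75.28 mm); the sphere at (4, -0.5) does not reach this height (|z−center|=8.300 > r=7); After the difference (first − rest): starting from the 7×26.5 cube, the r=12 cylinder at (14, 10) partially overlaps it — only the 67.39 mm² overlap (of its 449.49 mm²) is removed, clipping the outline — boundary = 70.25 mm. So its perimeter = 70.25 mm. Layer 45 is larger (70.25 vs 61.40 mm).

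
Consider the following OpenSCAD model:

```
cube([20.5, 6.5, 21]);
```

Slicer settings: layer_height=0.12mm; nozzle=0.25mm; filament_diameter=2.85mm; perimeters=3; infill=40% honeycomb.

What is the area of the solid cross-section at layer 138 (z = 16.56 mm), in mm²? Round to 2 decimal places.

At z = 16.56 mm: the cube (footprint 20.5×6.5) is included at this height (area 133.25 mm²). Overall, the cross-section is a single solid region. Net area = 133.25 mm².

133.25 mm²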